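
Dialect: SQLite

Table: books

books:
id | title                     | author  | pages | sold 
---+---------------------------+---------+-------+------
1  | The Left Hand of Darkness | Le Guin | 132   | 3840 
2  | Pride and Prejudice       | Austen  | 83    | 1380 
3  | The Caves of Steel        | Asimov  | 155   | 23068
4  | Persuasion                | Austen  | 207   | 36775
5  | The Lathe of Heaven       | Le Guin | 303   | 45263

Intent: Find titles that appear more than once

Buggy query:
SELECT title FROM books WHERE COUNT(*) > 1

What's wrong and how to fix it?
Bug: WHERE can't reference COUNT(*); aggregates are computed after WHERE

Fix: Group first, then use HAVING for the count condition

Corrected query:
SELECT title FROM books GROUP BY title HAVING COUNT(*) > 1

Result:
(no rows)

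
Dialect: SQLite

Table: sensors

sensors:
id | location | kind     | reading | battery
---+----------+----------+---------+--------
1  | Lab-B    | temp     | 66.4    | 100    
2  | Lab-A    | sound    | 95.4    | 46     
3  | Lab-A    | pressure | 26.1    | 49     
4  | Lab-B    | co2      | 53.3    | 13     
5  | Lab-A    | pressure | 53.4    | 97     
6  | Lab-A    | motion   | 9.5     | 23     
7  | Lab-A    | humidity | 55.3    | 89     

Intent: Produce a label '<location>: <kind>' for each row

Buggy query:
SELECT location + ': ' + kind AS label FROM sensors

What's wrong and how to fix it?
Bug: SQLite uses || for string concatenation; + coerces text to numbers (yielding 0)

Fix: Replace + with || to concatenate text

Corrected query:
SELECT location || ': ' || kind AS label FROM sensors

Result:
label          
---------------
Lab-B: temp    
Lab-A: sound   
Lab-A: pressure
Lab-B: co2     
Lab-A: pressure
Lab-A: motion  
Lab-A: humidity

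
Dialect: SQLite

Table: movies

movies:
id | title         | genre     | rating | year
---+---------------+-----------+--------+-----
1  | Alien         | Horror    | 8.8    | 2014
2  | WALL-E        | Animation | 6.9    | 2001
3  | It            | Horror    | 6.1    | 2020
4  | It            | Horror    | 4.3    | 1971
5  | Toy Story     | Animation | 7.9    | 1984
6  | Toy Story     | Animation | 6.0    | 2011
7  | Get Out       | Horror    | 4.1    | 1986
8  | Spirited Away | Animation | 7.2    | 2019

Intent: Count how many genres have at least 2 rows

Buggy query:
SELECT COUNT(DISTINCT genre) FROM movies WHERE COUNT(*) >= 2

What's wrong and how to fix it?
Bug: WHERE filters individual rows, not groups, so a group-level COUNT is invalid there

Fix: Use a subquery that GROUPs and filters with HAVING, then count its rows

Corrected query:
SELECT COUNT(*) FROM (SELECT genre FROM movies GROUP BY genre HAVING COUNT(*) >= 2)

Result:
COUNT(*)
--------
2       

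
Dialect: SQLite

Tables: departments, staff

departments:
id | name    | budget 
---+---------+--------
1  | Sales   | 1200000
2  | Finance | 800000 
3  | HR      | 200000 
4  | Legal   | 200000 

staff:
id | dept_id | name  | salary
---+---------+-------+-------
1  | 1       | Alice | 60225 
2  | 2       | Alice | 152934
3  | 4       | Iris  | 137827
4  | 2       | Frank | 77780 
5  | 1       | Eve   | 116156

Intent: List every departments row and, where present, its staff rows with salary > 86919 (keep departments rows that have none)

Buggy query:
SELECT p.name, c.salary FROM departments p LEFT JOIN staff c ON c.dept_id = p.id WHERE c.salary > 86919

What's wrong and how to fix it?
Bug: A WHERE condition on the right-hand table after LEFT JOIN drops unmatched parents

Fix: Move the right-table condition into the ON clause so unmatched parents are kept

Corrected query:
SELECT p.name, c.salary FROM departments p LEFT JOIN staff c ON c.dept_id = p.id AND c.salary > 86919

Result:
name    | salary
--------+-------
Sales   | 116156
Finance | 152934
HR      | NULL  
Legal   | 137827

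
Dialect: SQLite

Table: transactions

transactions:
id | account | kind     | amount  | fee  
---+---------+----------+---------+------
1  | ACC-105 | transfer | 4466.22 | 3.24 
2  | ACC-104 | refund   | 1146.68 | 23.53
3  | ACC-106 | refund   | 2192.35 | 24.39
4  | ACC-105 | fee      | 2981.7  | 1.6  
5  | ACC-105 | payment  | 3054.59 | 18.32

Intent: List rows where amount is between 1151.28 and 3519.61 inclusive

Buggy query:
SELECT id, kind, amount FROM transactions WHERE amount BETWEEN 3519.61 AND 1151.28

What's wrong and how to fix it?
Bug: The bounds are reversed; BETWEEN a AND b requires a <= b to match anything

Fix: Swap the bounds so the smaller value comes first

Corrected query:
SELECT id, kind, amount FROM transactions WHERE amount BETWEEN 1151.28 AND 3519.61

Result:
id | kind    | amount 
---+---------+--------
3  | refund  | 2192.35
4  | fee     | 2981.7 
5  | payment | 3054.59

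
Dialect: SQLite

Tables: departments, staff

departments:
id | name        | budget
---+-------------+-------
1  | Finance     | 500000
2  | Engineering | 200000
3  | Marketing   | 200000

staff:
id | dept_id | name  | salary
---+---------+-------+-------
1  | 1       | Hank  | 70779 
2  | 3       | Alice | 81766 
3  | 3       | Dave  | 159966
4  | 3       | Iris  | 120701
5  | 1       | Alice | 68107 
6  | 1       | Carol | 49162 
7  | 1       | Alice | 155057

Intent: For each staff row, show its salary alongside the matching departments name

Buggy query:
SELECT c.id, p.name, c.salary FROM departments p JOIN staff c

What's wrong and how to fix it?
Bug: JOIN with no ON clause produces a cartesian product; every staff row pairs with every departments row

Fix: Add ON c.dept_id = p.id to the JOIN

Corrected query:
SELECT c.id, p.name, c.salary FROM departments p JOIN staff c ON c.dept_id = p.id

Result:
id | name      | salary
---+-----------+-------
1  | Finance   | 70779 
2  | Marketing | 81766 
3  | Marketing | 159966
4  | Marketing | 120701
5  | Finance   | 68107 
6  | Finance   | 49162 
7  | Finance   | 155057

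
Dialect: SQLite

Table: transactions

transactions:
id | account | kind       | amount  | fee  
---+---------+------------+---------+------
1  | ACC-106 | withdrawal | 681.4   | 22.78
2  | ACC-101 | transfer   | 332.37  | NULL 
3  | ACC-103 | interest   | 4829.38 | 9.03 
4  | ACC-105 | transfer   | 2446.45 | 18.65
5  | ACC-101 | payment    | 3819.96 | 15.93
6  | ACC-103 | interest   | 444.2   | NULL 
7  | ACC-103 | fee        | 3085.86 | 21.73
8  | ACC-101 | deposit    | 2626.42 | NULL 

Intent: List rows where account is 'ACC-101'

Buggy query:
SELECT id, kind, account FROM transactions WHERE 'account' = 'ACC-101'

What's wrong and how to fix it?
Bug: 'account' in single quotes is a string literal, not the column; the comparison is literal-vs-literal and never true

Fix: Remove the quotes around the column name (or use double quotes for an identifier)

Corrected query:
SELECT id, kind, account FROM transactions WHERE account = 'ACC-101'

Result:
id | kind     | account
---+----------+--------
2  | transfer | ACC-101
5  | payment  | ACC-101
8  | deposit  | ACC-101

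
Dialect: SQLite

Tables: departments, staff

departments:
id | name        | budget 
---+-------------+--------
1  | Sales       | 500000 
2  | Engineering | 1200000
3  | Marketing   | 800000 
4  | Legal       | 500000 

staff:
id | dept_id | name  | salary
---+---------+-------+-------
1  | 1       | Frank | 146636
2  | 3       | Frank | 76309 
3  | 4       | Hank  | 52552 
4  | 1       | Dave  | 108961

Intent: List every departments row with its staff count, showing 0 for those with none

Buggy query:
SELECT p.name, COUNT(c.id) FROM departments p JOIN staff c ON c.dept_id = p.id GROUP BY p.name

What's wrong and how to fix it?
Bug: An inner join excludes parents with zero children

Fix: Switch to LEFT JOIN to retain unmatched parent rows

Corrected query:
SELECT p.name, COUNT(c.id) FROM departments p LEFT JOIN staff c ON c.dept_id = p.id GROUP BY p.name

Result:
name        | COUNT(c.id)
------------+------------
Engineering | 0          
Legal       | 1          
Marketing   | 1          
Sales       | 2          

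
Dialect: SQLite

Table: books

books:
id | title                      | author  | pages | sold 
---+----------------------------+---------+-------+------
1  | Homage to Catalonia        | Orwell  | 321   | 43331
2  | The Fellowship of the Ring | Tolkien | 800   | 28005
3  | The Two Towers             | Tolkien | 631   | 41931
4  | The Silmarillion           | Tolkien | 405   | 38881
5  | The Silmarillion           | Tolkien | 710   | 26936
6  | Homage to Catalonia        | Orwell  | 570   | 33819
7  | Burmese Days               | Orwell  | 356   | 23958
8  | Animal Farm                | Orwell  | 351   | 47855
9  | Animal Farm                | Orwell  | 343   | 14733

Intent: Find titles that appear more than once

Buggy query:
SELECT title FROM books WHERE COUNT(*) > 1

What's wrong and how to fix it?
Bug: COUNT(*) is an aggregate and cannot be used in WHERE

Fix: Group first, then use HAVING for the count condition

Corrected query:
SELECT title FROM books GROUP BY title HAVING COUNT(*) > 1

Result:
title              
-------------------
Animal Farm        
Homage to Catalonia
The Silmarillion   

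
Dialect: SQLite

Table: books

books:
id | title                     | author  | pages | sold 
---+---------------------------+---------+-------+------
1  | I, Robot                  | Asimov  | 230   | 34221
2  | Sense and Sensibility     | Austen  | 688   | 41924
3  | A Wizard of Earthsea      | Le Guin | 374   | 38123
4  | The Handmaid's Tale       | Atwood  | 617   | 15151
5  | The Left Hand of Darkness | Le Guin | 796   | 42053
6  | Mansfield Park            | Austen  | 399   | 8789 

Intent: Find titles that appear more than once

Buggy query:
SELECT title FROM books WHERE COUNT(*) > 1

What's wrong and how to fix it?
Bug: WHERE can't reference COUNT(*); aggregates are computed after WHERE

Fix: Group first, then use HAVING for the count condition

Corrected query:
SELECT title FROM books GROUP BY title HAVING COUNT(*) > 1

Result:
(no rows)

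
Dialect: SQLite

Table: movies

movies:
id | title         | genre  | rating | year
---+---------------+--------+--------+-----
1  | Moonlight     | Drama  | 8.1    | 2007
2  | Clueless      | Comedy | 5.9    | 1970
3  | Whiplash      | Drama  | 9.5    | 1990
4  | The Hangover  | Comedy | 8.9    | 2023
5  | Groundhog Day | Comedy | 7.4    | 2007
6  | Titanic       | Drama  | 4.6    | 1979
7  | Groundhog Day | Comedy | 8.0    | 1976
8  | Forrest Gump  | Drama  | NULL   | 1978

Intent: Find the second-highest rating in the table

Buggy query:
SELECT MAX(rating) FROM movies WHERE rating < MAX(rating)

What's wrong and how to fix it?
Bug: The inner MAX is an aggregate inside WHERE, which is not allowed

Fix: Put the inner MAX in a scalar subquery

Corrected query:
SELECT MAX(rating) FROM movies WHERE rating < (SELECT MAX(rating) FROM movies)

Result:
MAX(rating)
-----------
8.9        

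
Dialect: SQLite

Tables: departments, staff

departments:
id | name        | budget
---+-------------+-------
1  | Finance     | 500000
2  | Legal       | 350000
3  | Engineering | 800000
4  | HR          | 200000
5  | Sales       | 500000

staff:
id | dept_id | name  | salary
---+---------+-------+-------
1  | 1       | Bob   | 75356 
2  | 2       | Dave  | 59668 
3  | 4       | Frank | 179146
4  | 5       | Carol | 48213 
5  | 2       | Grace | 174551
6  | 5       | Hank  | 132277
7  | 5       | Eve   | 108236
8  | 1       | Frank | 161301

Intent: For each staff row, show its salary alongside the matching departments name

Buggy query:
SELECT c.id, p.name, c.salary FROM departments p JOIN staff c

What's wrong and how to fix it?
Bug: Missing join condition: each staff row is matched to all departments rows instead of just its own

Fix: Add ON c.dept_id = p.id to the JOIN

Corrected query:
SELECT c.id, p.name, c.salary FROM departments p JOIN staff c ON c.dept_id = p.id

Result:
id | name    | salary
---+---------+-------
1  | Finance | 75356 
2  | Legal   | 59668 
3  | HR      | 179146
4  | Sales   | 48213 
5  | Legal   | 174551
6  | Sales   | 132277
7  | Sales   | 108236
8  | Finance | 161301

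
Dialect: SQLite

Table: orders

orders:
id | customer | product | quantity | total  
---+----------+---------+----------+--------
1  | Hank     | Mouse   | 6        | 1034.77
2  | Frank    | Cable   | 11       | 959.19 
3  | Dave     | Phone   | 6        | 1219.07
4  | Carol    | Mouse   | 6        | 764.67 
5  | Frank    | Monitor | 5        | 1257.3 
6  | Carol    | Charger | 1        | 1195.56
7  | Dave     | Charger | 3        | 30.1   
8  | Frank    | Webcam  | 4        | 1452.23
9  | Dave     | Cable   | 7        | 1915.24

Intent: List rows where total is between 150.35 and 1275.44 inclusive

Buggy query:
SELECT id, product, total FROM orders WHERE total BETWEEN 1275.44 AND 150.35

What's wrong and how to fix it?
Bug: BETWEEN expects the lower bound first; with 1275.44 AND 150.35 the range is empty

Fix: Write BETWEEN 150.35 AND 1275.44

Corrected query:
SELECT id, product, total FROM orders WHERE total BETWEEN 150.35 AND 1275.44

Result:
id | product | total  
---+---------+--------
1  | Mouse   | 1034.77
2  | Cable   | 959.19 
3  | Phone   | 1219.07
4  | Mouse   | 764.67 
5  | Monitor | 1257.3 
6  | Charger | 1195.56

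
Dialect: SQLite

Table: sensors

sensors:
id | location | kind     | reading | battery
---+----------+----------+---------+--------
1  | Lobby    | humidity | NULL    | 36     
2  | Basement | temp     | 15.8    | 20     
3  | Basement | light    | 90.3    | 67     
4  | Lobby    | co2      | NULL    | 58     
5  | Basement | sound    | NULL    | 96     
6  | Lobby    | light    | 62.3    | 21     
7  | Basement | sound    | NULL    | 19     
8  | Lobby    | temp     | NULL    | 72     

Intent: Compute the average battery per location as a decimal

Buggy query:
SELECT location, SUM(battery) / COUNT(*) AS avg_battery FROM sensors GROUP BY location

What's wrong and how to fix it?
Bug: Both operands are integers, so '/' performs integer division and truncates

Fix: Multiply by 1.0 (or CAST to REAL) to force floating-point division

Corrected query:
SELECT location, SUM(battery) * 1.0 / COUNT(*) AS avg_battery FROM sensors GROUP BY location

Result:
location | avg_battery
---------+------------
Basement | 50.5       
Lobby    | 46.75      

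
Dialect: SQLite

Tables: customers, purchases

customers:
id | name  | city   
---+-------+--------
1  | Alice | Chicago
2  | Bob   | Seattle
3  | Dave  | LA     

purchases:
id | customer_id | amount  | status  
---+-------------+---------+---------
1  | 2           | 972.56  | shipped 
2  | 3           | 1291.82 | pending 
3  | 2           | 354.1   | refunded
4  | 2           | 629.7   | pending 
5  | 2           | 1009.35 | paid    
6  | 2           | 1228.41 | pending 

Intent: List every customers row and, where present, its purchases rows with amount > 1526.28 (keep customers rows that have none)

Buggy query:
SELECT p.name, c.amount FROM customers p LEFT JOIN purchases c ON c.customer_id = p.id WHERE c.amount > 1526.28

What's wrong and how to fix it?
Bug: A WHERE condition on the right-hand table after LEFT JOIN drops unmatched parents

Fix: Move the right-table condition into the ON clause so unmatched parents are kept

Corrected query:
SELECT p.name, c.amount FROM customers p LEFT JOIN purchases c ON c.customer_id = p.id AND c.amount > 1526.28

Result:
name  | amount
------+-------
Alice | NULL  
Bob   | NULL  
Dave  | NULL  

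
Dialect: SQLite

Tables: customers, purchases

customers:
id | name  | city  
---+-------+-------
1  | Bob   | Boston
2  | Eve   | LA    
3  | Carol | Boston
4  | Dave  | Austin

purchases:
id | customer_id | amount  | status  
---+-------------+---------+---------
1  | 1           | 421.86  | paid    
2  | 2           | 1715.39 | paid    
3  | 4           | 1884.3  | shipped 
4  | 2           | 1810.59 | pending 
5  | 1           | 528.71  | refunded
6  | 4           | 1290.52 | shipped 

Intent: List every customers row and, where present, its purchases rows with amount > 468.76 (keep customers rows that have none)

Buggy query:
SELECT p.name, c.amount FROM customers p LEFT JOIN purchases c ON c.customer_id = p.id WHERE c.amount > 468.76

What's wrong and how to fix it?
Bug: Filtering c.amount in WHERE discards the NULL rows produced by LEFT JOIN, turning it into an inner join

Fix: Move the right-table condition into the ON clause so unmatched parents are kept

Corrected query:
SELECT p.name, c.amount FROM customers p LEFT JOIN purchases c ON c.customer_id = p.id AND c.amount > 468.76

Result:
name  | amount 
------+--------
Bob   | 528.71 
Eve   | 1715.39
Eve   | 1810.59
Carol | NULL   
Dave  | 1290.52
Dave  | 1884.3 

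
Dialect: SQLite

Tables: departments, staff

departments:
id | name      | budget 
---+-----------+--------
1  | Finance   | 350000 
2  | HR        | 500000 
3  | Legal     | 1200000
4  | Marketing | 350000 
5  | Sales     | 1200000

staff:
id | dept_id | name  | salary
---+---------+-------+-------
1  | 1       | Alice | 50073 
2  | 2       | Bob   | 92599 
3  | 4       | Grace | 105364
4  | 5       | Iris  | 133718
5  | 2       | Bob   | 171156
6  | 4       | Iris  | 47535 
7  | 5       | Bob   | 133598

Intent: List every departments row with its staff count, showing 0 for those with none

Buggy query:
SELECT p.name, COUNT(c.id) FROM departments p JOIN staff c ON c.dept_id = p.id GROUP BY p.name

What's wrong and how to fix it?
Bug: An inner join excludes parents with zero children

Fix: Use LEFT JOIN so parents without children still appear (COUNT(c.id) gives 0)

Corrected query:
SELECT p.name, COUNT(c.id) FROM departments p LEFT JOIN staff c ON c.dept_id = p.id GROUP BY p.name

Result:
name      | COUNT(c.id)
----------+------------
Finance   | 1          
HR        | 2          
Legal     | 0          
Marketing | 2          
Sales     | 2          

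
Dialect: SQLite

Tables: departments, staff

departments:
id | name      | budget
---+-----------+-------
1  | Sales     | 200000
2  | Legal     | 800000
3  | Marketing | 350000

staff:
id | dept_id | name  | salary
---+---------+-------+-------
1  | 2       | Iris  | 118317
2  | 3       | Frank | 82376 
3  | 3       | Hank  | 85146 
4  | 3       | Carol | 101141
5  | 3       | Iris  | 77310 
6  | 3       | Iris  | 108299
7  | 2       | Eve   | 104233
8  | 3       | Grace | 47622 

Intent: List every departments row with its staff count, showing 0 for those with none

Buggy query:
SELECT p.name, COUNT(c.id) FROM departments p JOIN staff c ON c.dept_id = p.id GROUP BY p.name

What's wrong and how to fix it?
Bug: An inner join excludes parents with zero children

Fix: Switch to LEFT JOIN to retain unmatched parent rows

Corrected query:
SELECT p.name, COUNT(c.id) FROM departments p LEFT JOIN staff c ON c.dept_id = p.id GROUP BY p.name

Result:
name      | COUNT(c.id)
----------+------------
Legal     | 2          
Marketing | 6          
Sales     | 0          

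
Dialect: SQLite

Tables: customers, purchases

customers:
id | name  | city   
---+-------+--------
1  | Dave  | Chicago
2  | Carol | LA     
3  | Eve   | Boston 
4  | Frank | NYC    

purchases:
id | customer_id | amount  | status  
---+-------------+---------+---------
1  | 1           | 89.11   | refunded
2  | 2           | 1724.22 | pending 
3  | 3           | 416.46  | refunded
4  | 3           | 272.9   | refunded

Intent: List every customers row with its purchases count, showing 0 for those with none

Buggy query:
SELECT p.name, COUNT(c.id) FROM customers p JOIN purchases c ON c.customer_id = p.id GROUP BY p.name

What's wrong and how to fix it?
Bug: An inner join excludes parents with zero children

Fix: Switch to LEFT JOIN to retain unmatched parent rows

Corrected query:
SELECT p.name, COUNT(c.id) FROM customers p LEFT JOIN purchases c ON c.customer_id = p.id GROUP BY p.name

Result:
name  | COUNT(c.id)
------+------------
Carol | 1          
Dave  | 1          
Eve   | 2          
Frank | 0          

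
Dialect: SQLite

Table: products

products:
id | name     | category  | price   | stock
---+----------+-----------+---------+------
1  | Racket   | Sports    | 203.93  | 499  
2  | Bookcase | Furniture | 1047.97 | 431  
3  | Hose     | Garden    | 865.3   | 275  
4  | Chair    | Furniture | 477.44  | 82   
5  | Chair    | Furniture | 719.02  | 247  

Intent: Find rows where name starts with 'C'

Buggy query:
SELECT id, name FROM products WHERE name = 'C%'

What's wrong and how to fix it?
Bug: '=' compares the literal string including the % character; pattern matching needs LIKE

Fix: Use LIKE for wildcard pattern matching

Corrected query:
SELECT id, name FROM products WHERE name LIKE 'C%'

Result:
id | name 
---+------
4  | Chair
5  | Chair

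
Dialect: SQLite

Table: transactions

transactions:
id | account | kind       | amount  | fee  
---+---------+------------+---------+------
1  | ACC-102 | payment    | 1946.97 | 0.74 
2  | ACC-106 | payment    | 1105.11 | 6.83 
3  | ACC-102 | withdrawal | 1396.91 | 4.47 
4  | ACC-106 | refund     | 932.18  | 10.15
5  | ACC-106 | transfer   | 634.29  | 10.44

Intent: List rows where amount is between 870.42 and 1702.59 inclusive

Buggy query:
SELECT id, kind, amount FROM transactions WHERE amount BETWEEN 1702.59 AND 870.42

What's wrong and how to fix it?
Bug: The bounds are reversed; BETWEEN a AND b requires a <= b to match anything

Fix: Swap the bounds so the smaller value comes first

Corrected query:
SELECT id, kind, amount FROM transactions WHERE amount BETWEEN 870.42 AND 1702.59

Result:
id | kind       | amount 
---+------------+--------
2  | payment    | 1105.11
3  | withdrawal | 1396.91
4  | refund     | 932.18 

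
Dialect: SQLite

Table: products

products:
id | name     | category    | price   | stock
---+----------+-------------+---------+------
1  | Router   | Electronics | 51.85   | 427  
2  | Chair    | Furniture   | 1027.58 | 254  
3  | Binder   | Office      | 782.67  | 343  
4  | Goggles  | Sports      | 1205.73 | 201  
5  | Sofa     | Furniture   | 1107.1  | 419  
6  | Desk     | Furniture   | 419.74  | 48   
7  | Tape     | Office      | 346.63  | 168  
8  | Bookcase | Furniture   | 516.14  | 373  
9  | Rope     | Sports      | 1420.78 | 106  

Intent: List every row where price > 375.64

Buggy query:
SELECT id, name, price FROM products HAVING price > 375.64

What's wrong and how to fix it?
Bug: This is a non-aggregate query (no GROUP BY, no aggregates), so in SQLite the HAVING clause is invalid here; a row-level condition belongs in WHERE

Fix: Use WHERE for row-level filtering

Corrected query:
SELECT id, name, price FROM products WHERE price > 375.64

Result:
id | name     | price  
---+----------+--------
2  | Chair    | 1027.58
3  | Binder   | 782.67 
4  | Goggles  | 1205.73
5  | Sofa     | 1107.1 
6  | Desk     | 419.74 
8  | Bookcase | 516.14 
9  | Rope     | 1420.78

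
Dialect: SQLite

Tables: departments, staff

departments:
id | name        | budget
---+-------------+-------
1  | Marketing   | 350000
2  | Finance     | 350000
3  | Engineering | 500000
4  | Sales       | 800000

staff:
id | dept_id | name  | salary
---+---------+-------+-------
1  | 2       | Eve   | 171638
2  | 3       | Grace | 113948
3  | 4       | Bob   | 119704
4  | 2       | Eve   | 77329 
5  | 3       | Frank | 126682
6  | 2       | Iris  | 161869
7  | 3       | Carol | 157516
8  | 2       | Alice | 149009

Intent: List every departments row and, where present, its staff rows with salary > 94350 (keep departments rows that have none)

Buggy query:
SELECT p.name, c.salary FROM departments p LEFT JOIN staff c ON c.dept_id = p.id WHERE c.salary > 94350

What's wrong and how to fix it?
Bug: Filtering c.salary in WHERE discards the NULL rows produced by LEFT JOIN, turning it into an inner join

Fix: Move the right-table condition into the ON clause so unmatched parents are kept

Corrected query:
SELECT p.name, c.salary FROM departments p LEFT JOIN staff c ON c.dept_id = p.id AND c.salary > 94350

Result:
name        | salary
------------+-------
Marketing   | NULL  
Finance     | 149009
Finance     | 161869
Finance     | 171638
Engineering | 113948
Engineering | 126682
Engineering | 157516
Sales       | 119704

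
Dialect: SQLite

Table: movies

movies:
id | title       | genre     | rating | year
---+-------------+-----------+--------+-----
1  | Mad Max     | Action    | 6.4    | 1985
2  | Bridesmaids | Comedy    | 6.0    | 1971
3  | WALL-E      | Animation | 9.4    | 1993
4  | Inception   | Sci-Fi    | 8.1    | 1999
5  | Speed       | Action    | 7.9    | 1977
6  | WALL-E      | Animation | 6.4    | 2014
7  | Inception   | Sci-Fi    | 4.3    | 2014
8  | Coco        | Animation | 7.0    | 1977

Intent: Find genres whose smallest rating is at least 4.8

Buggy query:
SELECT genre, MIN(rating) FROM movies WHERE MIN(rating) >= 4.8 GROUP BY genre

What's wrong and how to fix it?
Bug: Aggregates like MIN are computed per group after WHERE runs

Fix: Use HAVING for the per-group MIN condition

Corrected query:
SELECT genre, MIN(rating) FROM movies GROUP BY genre HAVING MIN(rating) >= 4.8

Result:
genre     | MIN(rating)
----------+------------
Action    | 6.4        
Animation | 6.4        
Comedy    | 6          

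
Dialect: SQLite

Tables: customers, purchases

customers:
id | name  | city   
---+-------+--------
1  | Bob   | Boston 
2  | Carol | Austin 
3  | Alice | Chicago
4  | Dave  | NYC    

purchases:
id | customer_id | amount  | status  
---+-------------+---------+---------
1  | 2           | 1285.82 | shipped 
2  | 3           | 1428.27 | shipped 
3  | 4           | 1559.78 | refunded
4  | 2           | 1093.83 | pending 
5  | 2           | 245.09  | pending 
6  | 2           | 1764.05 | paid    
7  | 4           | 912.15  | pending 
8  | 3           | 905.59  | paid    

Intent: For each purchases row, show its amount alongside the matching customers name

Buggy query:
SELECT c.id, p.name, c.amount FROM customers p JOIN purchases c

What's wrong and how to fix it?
Bug: Missing join condition: each purchases row is matched to all customers rows instead of just its own

Fix: Add ON c.customer_id = p.id to the JOIN

Corrected query:
SELECT c.id, p.name, c.amount FROM customers p JOIN purchases c ON c.customer_id = p.id

Result:
id | name  | amount 
---+-------+--------
1  | Carol | 1285.82
2  | Alice | 1428.27
3  | Dave  | 1559.78
4  | Carol | 1093.83
5  | Carol | 245.09 
6  | Carol | 1764.05
7  | Dave  | 912.15 
8  | Alice | 905.59 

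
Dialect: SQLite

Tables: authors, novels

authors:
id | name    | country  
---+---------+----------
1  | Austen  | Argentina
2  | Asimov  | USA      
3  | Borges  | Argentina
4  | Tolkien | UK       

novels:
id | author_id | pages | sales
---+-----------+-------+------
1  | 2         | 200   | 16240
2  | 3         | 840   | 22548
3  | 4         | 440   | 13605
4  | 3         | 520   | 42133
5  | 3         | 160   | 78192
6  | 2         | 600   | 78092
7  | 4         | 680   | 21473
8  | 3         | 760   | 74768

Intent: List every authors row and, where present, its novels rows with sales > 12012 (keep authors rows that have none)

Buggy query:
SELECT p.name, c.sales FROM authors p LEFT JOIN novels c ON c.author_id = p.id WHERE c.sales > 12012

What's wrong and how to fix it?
Bug: A WHERE condition on the right-hand table after LEFT JOIN drops unmatched parents

Fix: Move the right-table condition into the ON clause so unmatched parents are kept

Corrected query:
SELECT p.name, c.sales FROM authors p LEFT JOIN novels c ON c.author_id = p.id AND c.sales > 12012

Result:
name    | sales
--------+------
Austen  | NULL 
Asimov  | 16240
Asimov  | 78092
Borges  | 22548
Borges  | 42133
Borges  | 74768
Borges  | 78192
Tolkien | 13605
Tolkien | 21473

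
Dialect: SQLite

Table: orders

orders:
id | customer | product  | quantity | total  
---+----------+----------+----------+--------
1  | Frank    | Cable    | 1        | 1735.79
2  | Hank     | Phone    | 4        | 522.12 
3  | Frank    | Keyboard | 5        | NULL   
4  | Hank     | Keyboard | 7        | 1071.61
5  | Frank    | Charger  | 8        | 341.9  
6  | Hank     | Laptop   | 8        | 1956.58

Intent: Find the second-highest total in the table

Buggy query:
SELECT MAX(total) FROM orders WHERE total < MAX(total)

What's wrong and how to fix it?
Bug: MAX(total) on the right of the comparison is an aggregate-in-WHERE error

Fix: Compute the overall MAX in a subquery, then take MAX of rows below it

Corrected query:
SELECT MAX(total) FROM orders WHERE total < (SELECT MAX(total) FROM orders)

Result:
MAX(total)
----------
1735.79   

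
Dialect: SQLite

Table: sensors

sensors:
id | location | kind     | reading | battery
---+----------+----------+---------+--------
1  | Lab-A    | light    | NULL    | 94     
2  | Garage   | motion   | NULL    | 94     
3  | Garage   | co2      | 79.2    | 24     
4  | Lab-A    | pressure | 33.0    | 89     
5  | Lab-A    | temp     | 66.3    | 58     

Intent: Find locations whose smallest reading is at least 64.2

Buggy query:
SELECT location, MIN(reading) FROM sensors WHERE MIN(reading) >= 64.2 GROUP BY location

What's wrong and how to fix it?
Bug: MIN() in WHERE is a misuse of aggregate

Fix: Replace WHERE with HAVING after the GROUP BY

Corrected query:
SELECT location, MIN(reading) FROM sensors GROUP BY location HAVING MIN(reading) >= 64.2

Result:
location | MIN(reading)
---------+-------------
Garage   | 79.2        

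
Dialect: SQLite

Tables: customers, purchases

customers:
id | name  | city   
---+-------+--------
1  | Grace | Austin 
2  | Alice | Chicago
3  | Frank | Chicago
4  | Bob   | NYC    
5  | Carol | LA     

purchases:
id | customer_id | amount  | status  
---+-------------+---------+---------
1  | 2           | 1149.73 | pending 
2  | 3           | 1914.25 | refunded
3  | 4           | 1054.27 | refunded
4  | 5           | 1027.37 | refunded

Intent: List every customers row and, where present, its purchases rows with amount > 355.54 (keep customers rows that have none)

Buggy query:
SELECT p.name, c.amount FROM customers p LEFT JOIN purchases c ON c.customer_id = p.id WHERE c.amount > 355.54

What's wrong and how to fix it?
Bug: Filtering c.amount in WHERE discards the NULL rows produced by LEFT JOIN, turning it into an inner join

Fix: Put 'c.amount > 355.54' in the JOIN's ON clause instead of WHERE

Corrected query:
SELECT p.name, c.amount FROM customers p LEFT JOIN purchases c ON c.customer_id = p.id AND c.amount > 355.54

Result:
name  | amount 
------+--------
Grace | NULL   
Alice | 1149.73
Frank | 1914.25
Bob   | 1054.27
Carol | 1027.37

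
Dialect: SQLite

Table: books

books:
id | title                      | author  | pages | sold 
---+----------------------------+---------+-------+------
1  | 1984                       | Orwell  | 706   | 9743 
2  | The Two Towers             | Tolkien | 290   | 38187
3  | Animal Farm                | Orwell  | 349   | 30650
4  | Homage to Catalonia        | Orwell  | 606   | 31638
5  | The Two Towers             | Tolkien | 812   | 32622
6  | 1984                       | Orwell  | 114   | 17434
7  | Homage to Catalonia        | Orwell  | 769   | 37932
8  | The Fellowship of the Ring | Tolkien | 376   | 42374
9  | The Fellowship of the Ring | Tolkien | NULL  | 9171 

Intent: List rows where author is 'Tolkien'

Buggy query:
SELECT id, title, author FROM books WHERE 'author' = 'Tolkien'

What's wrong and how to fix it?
Bug: 'author' in single quotes is a string literal, not the column; the comparison is literal-vs-literal and never true

Fix: Remove the quotes around the column name (or use double quotes for an identifier)

Corrected query:
SELECT id, title, author FROM books WHERE author = 'Tolkien'

Result:
id | title                      | author 
---+----------------------------+--------
2  | The Two Towers             | Tolkien
5  | The Two Towers             | Tolkien
8  | The Fellowship of the Ring | Tolkien
9  | The Fellowship of the Ring | Tolkien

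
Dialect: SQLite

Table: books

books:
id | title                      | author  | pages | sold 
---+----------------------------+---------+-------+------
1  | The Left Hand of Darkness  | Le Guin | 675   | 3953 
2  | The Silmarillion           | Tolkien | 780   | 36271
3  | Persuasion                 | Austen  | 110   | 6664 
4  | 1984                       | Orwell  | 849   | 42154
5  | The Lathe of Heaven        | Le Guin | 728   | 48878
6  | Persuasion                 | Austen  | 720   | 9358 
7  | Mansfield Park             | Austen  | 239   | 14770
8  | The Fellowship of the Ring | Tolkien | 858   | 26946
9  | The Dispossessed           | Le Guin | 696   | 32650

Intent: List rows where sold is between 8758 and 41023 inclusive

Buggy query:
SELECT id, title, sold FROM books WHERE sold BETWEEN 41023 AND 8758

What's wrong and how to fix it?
Bug: BETWEEN expects the lower bound first; with 41023 AND 8758 the range is empty

Fix: Write BETWEEN 8758 AND 41023

Corrected query:
SELECT id, title, sold FROM books WHERE sold BETWEEN 8758 AND 41023

Result:
id | title                      | sold 
---+----------------------------+------
2  | The Silmarillion           | 36271
6  | Persuasion                 | 9358 
7  | Mansfield Park             | 14770
8  | The Fellowship of the Ring | 26946
9  | The Dispossessed           | 32650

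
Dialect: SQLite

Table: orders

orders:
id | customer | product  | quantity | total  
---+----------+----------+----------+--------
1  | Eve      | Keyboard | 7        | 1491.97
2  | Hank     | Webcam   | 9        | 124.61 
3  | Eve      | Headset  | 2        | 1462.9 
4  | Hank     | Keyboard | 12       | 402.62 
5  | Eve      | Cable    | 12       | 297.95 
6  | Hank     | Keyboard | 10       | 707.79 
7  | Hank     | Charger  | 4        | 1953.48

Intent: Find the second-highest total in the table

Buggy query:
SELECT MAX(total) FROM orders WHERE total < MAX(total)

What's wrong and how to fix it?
Bug: The inner MAX is an aggregate inside WHERE, which is not allowed

Fix: Compute the overall MAX in a subquery, then take MAX of rows below it

Corrected query:
SELECT MAX(total) FROM orders WHERE total < (SELECT MAX(total) FROM orders)

Result:
MAX(total)
----------
1491.97   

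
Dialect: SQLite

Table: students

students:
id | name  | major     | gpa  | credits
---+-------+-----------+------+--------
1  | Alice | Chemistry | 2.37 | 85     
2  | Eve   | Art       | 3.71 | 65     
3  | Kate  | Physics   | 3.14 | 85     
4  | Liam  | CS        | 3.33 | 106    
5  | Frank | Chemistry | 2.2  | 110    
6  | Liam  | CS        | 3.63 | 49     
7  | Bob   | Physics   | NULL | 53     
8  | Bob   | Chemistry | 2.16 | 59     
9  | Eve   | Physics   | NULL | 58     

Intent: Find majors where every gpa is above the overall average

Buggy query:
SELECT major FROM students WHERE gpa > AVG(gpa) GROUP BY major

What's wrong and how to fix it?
Bug: AVG() is an aggregate; it can't sit directly in WHERE

Fix: Compute the overall average in a scalar subquery and compare each group's MIN against it in HAVING

Corrected query:
SELECT major FROM students GROUP BY major HAVING MIN(gpa) > (SELECT AVG(gpa) FROM students)

Result:
major  
-------
Art    
CS     
Physics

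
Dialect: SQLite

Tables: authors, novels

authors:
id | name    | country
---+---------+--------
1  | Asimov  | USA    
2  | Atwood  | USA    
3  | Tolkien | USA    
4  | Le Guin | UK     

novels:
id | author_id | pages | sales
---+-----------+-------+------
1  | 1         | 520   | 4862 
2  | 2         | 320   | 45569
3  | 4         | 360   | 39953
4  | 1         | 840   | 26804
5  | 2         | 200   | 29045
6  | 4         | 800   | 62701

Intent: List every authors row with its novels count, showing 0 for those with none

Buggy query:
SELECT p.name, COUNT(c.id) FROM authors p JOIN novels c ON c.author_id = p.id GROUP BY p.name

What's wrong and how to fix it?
Bug: An inner join excludes parents with zero children

Fix: Switch to LEFT JOIN to retain unmatched parent rows

Corrected query:
SELECT p.name, COUNT(c.id) FROM authors p LEFT JOIN novels c ON c.author_id = p.id GROUP BY p.name

Result:
name    | COUNT(c.id)
--------+------------
Asimov  | 2          
Atwood  | 2          
Le Guin | 2          
Tolkien | 0          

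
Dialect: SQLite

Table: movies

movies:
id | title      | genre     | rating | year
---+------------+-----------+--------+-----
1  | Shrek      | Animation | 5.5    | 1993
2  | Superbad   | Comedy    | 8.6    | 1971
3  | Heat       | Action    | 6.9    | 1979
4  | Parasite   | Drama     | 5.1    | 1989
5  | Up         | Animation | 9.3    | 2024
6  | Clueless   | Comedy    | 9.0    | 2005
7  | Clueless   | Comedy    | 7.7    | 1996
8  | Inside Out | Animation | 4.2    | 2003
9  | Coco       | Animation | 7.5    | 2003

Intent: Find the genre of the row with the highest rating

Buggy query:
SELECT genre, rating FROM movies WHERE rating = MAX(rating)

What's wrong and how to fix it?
Bug: WHERE is evaluated per row; an aggregate over the whole table isn't defined there

Fix: Wrap MAX in a scalar subquery so WHERE compares against a single value

Corrected query:
SELECT genre, rating FROM movies WHERE rating = (SELECT MAX(rating) FROM movies)

Result:
genre     | rating
----------+-------
Animation | 9.3   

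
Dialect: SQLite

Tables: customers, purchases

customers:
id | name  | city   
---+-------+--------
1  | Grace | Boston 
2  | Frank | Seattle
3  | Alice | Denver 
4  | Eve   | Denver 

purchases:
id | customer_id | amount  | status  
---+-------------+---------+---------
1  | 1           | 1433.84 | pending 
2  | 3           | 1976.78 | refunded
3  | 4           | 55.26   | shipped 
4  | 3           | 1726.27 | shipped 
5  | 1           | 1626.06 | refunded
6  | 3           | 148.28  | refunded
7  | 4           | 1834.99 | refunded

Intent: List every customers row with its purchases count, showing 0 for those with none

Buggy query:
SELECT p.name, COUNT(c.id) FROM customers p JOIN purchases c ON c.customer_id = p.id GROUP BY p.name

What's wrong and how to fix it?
Bug: An inner join excludes parents with zero children

Fix: Use LEFT JOIN so parents without children still appear (COUNT(c.id) gives 0)

Corrected query:
SELECT p.name, COUNT(c.id) FROM customers p LEFT JOIN purchases c ON c.customer_id = p.id GROUP BY p.name

Result:
name  | COUNT(c.id)
------+------------
Alice | 3          
Eve   | 2          
Frank | 0          
Grace | 2          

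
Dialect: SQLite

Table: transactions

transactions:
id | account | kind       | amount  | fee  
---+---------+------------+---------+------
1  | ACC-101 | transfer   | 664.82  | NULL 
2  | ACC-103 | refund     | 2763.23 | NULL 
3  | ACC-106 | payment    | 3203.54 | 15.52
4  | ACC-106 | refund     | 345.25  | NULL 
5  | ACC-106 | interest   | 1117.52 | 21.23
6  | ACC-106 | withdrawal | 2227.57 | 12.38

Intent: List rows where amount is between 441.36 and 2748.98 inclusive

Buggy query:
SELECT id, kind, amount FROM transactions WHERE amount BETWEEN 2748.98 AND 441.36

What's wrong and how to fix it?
Bug: The bounds are reversed; BETWEEN a AND b requires a <= b to match anything

Fix: Write BETWEEN 441.36 AND 2748.98

Corrected query:
SELECT id, kind, amount FROM transactions WHERE amount BETWEEN 441.36 AND 2748.98

Result:
id | kind       | amount 
---+------------+--------
1  | transfer   | 664.82 
5  | interest   | 1117.52
6  | withdrawal | 2227.57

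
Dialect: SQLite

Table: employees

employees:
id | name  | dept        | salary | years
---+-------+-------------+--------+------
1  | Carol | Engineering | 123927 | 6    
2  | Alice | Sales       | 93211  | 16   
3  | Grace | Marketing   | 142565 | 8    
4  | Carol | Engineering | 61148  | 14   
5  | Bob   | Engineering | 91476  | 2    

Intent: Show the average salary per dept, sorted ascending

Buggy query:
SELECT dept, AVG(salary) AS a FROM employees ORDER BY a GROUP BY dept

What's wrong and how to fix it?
Bug: GROUP BY must precede ORDER BY

Fix: Reorder: SELECT … FROM … GROUP BY … ORDER BY …

Corrected query:
SELECT dept, AVG(salary) AS a FROM employees GROUP BY dept ORDER BY a

Result:
dept        | a           
------------+-------------
Engineering | 92183.666667
Sales       | 93211       
Marketing   | 142565      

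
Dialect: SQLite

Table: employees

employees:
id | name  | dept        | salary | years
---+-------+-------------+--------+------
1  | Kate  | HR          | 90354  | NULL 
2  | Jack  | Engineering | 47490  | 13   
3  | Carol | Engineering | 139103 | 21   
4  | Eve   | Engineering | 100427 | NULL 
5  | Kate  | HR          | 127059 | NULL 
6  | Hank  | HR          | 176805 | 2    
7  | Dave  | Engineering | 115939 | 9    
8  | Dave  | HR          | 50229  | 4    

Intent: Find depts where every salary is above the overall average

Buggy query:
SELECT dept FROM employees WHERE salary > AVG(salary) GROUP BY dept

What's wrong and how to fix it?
Bug: AVG() is an aggregate; it can't sit directly in WHERE

Fix: Compute the overall average in a scalar subquery and compare each group's MIN against it in HAVING

Corrected query:
SELECT dept FROM employees GROUP BY dept HAVING MIN(salary) > (SELECT AVG(salary) FROM employees)

Result:
(no rows)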